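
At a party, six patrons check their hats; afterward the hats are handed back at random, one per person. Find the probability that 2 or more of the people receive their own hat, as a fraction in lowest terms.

191/720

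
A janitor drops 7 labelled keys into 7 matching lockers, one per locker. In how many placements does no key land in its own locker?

1854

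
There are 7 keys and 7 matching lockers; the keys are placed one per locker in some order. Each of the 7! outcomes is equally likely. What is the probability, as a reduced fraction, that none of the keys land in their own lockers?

Favorable outcomes: !7 = 1854.
Total outcomes: 7! = 5040.
Probability = 1854/5040 = 103/280.

103/280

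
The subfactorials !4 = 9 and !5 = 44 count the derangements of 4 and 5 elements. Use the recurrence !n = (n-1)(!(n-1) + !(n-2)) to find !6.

265

!6 = (6-1)·(!5 + !4) = 5·(44 + 9) = 5·53 = 265.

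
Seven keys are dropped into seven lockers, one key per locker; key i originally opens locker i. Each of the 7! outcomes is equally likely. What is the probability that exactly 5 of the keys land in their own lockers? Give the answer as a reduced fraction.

Favorable outcomes: C(7,5)·!2 = 21·1 = 21.
Total outcomes: 7! = 5040.
Probability = 21/5040 = 1/240.

1/240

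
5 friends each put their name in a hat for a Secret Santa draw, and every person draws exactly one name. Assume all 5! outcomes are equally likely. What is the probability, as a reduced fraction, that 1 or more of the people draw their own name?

19/30

Favorable outcomes: Σ_{i≥1} C(5,i)·!(5-i) = 5·9 + 10·2 + 10·1 + 5·0 + 1·1 = 76.
Total outcomes: 5! = 120.
Probability = 76/120 = 19/30.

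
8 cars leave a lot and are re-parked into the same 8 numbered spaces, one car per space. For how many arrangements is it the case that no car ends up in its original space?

14833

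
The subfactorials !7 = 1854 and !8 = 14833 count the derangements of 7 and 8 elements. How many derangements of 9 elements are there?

!9 = (9-1)·(!8 + !7) = 8·(14833 + 1854) = 8·16687 = 133496.

133496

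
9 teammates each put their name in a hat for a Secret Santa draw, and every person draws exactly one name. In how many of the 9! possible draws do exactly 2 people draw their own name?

Choose which 2 of the 9 are fixed: C(9,2) = 36.
The other 7 form a derangement: !7 = 1854.
Total: 36 × 1854 = 66744.

66744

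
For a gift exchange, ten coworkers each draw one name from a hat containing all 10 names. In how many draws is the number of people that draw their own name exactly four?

55650

Choose which 4 of the 10 are fixed: C(10,4) = 210.
The other 6 form a derangement: !6 = 265.
Total: 210 × 265 = 55650.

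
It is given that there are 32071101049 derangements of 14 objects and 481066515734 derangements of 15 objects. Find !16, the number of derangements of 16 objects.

7697064251745

!16 = (16-1)·(!15 + !14) = 15·(481066515734 + 32071101049) = 15·513137616783 = 7697064251745.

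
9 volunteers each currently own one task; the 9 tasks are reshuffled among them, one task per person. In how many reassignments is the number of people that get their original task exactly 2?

66744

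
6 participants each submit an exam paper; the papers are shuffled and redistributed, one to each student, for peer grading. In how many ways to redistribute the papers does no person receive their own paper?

265

By inclusion-exclusion, !6 = Σ (-1)^k · 6!/k! for k=0..6
= 6! - 6!/1! + 6!/2! - 6!/3! + 6!/4! - 6!/5! + 6!/6!
= 720 - 720 + 360 - 120 + 30 - 6 + 1
= 265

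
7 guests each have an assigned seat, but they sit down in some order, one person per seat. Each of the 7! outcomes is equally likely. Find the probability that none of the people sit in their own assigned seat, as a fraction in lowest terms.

103/280

Favorable outcomes: !7 = 1854.
Total outcomes: 7! = 5040.
Probability = 1854/5040 = 103/280.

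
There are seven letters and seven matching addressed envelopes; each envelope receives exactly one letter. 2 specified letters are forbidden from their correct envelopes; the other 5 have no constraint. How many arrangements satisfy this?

3720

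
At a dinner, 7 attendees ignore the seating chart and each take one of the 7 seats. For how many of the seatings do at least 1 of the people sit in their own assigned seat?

3186

# with exactly i fixed is C(7,i)·!(7-i); sum over i=1..7:
  i=1: C(7,1)·!6 = 7·265 = 1855
  i=2: C(7,2)·!5 = 21·44 = 924
  i=3: C(7,3)·!4 = 35·9 = 315
  i=4: C(7,4)·!3 = 35·2 = 70
  i=5: C(7,5)·!2 = 21·1 = 21
  i=6: C(7,6)·!1 = 7·0 = 0
  i=7: C(7,7)·!0 = 1·1 = 1
Total = 3186.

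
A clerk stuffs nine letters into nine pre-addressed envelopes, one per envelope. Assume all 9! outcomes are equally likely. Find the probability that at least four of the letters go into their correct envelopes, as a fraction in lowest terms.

6883/362880

Favorable outcomes: Σ_{i≥4} C(9,i)·!(9-i) = 126·44 + 126·9 + 84·2 + 36·1 + 9·0 + 1·1 = 6883.
Total outcomes: 9! = 362880.
Probability = 6883/362880 = 6883/362880.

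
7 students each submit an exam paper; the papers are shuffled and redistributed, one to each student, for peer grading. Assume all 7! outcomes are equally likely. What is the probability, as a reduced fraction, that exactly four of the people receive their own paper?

1/72

Favorable outcomes: C(7,4)·!3 = 35·2 = 70.
Total outcomes: 7! = 5040.
Probability = 70/5040 = 1/72.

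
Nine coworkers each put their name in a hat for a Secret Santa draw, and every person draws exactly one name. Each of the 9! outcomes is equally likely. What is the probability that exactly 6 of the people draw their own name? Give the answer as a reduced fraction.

Favorable outcomes: C(9,6)·!3 = 84·2 = 168.
Total outcomes: 9! = 362880.
Probability = 168/362880 = 1/2160.

1/2160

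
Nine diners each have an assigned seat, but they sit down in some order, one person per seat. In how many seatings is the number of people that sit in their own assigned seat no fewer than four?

6883

# with exactly i fixed is C(9,i)·!(9-i); sum over i=4..9:
  i=4: C(9,4)·!5 = 126·44 = 5544
  i=5: C(9,5)·!4 = 126·9 = 1134
  i=6: C(9,6)·!3 = 84·2 = 168
  i=7: C(9,7)·!2 = 36·1 = 36
  i=8: C(9,8)·!1 = 9·0 = 0
  i=9: C(9,9)·!0 = 1·1 = 1
Total = 6883.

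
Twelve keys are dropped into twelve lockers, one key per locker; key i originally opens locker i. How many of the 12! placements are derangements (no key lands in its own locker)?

176214841

!12 = 12! · Σ_{k=0}^{12} (-1)^k/k!
= 12! - 12!/1! + 12!/2! - 12!/3! + 12!/4! - 12!/5! + 12!/6! - 12!/7! + 12!/8! - 12!/9! + 12!/10! - 12!/11! + 12!/12!
= 479001600 - 479001600 + 239500800 - 79833600 + 19958400 - 3991680 + 665280 - 95040 + 11880 - 1320 + 132 - 12 + 1
= 176214841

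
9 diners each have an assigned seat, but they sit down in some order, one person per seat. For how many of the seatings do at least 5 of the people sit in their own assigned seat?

Sum C(9,i)·!(9-i) for i = 5..9:
  i=5: C(9,5)·!4 = 126·9 = 1134
  i=6: C(9,6)·!3 = 84·2 = 168
  i=7: C(9,7)·!2 = 36·1 = 36
  i=8: C(9,8)·!1 = 9·0 = 0
  i=9: C(9,9)·!0 = 1·1 = 1
Total = 1339.

1339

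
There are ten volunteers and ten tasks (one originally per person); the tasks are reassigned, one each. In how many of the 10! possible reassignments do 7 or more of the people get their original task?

286

# with exactly i fixed is C(10,i)·!(10-i); sum over i=7..10:
  i=7: C(10,7)·!3 = 120·2 = 240
  i=8: C(10,8)·!2 = 45·1 = 45
  i=9: C(10,9)·!1 = 10·0 = 0
  i=10: C(10,10)·!0 = 1·1 = 1
Total = 286.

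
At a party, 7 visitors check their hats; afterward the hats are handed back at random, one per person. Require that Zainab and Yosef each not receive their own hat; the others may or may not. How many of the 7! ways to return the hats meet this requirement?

Inclusion-exclusion on the 2 forbidden self-matches:
Σ_{j=0}^{2} (-1)^j C(2,j)(7-j)!
= C(2,0)·7! - C(2,1)·6! + C(2,2)·5!
= 5040 - 1440 + 120
= 3720

3720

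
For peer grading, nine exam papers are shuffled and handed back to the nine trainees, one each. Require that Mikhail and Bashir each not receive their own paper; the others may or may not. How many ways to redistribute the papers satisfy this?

Let A_j be the event that the j-th constrained one is fixed. By inclusion-exclusion over the 2 events:
Σ_{j=0}^{2} (-1)^j C(2,j)(9-j)!
= C(2,0)·9! - C(2,1)·8! + C(2,2)·7!
= 362880 - 80640 + 5040
= 287280

287280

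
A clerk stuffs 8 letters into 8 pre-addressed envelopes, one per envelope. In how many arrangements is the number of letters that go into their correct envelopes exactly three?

2464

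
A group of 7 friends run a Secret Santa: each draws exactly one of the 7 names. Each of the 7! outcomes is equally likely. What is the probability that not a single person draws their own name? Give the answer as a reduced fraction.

Favorable outcomes: !7 = 1854.
Total outcomes: 7! = 5040.
Probability = 1854/5040 = 103/280.

103/280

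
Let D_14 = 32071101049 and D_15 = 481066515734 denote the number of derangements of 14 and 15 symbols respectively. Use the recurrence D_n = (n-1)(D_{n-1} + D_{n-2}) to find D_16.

D_16 = (16-1)·(D_15 + D_14) = 15·(481066515734 + 32071101049) = 15·513137616783 = 7697064251745.

7697064251745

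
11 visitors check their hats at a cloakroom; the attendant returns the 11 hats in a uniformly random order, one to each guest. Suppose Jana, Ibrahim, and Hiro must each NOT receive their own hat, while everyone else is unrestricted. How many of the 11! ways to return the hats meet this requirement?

30078720

Let A_j be the event that the j-th constrained one is fixed. By inclusion-exclusion over the 3 events:
Σ_{j=0}^{3} (-1)^j C(3,j)(11-j)!
= C(3,0)·11! - C(3,1)·10! + C(3,2)·9! - C(3,3)·8!
= 39916800 - 10886400 + 1088640 - 40320
= 30078720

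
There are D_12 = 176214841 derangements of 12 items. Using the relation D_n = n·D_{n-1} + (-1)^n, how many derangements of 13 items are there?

D_13 = 13·176214841 - 1 = 2290792932.

2290792932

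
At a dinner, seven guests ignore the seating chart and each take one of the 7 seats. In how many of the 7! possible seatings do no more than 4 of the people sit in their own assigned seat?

# with exactly i fixed is C(7,i)·!(7-i); sum over i=0..4:
  i=0: C(7,0)·!7 = 1·1854 = 1854
  i=1: C(7,1)·!6 = 7·265 = 1855
  i=2: C(7,2)·!5 = 21·44 = 924
  i=3: C(7,3)·!4 = 35·9 = 315
  i=4: C(7,4)·!3 = 35·2 = 70
Total = 5018.

5018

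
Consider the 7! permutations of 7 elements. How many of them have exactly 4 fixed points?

70

Choose which 4 of the 7 are fixed: C(7,4) = 35.
The other 3 form a derangement: !3 = 2.
Total: 35 × 2 = 70.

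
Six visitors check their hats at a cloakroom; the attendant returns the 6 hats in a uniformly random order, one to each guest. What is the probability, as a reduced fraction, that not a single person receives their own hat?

53/144

Favorable outcomes: !6 = 265.
Total outcomes: 6! = 720.
Probability = 265/720 = 53/144.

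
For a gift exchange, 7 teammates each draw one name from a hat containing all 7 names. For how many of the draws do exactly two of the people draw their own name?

924

Pick the 2 fixed positions: C(7,2) = 21 ways.
The other 5 form a derangement: !5 = 44.
Total: 21 × 44 = 924.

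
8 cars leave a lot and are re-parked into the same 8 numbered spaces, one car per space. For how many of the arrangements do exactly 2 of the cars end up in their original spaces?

7420

Choose which 2 of the 8 are fixed: C(8,2) = 28.
The other 6 form a derangement: !6 = 265.
Total: 28 × 265 = 7420.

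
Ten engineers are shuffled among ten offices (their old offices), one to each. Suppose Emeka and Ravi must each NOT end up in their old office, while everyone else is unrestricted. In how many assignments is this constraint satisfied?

2943360

Inclusion-exclusion on the 2 forbidden self-matches:
Σ_{j=0}^{2} (-1)^j C(2,j)(10-j)!
= C(2,0)·10! - C(2,1)·9! + C(2,2)·8!
= 3628800 - 725760 + 40320
= 2943360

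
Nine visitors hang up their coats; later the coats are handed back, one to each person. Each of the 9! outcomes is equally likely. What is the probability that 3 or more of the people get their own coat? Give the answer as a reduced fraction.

29143/362880

Favorable outcomes: Σ_{i≥3} C(9,i)·!(9-i) = 84·265 + 126·44 + 126·9 + 84·2 + 36·1 + 9·0 + 1·1 = 29143.
Total outcomes: 9! = 362880.
Probability = 29143/362880 = 29143/362880.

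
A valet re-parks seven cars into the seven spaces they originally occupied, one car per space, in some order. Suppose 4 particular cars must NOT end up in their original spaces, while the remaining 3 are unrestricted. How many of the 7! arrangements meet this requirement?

Inclusion-exclusion on the 4 forbidden self-matches:
Σ_{j=0}^{4} (-1)^j C(4,j)(7-j)!
= C(4,0)·7! - C(4,1)·6! + C(4,2)·5! - C(4,3)·4! + C(4,4)·3!
= 5040 - 2880 + 720 - 96 + 6
= 2790

2790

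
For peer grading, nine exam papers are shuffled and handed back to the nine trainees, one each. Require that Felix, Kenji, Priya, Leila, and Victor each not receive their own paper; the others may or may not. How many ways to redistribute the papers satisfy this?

205056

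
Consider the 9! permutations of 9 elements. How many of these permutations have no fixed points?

!9 = 9! · Σ_{k=0}^{9} (-1)^k/k!
= 9! - 9!/1! + 9!/2! - 9!/3! + 9!/4! - 9!/5! + 9!/6! - 9!/7! + 9!/8! - 9!/9!
= 362880 - 362880 + 181440 - 60480 + 15120 - 3024 + 504 - 72 + 9 - 1
= 133496

133496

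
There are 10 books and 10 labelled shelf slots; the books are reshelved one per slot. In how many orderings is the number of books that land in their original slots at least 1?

# with exactly i fixed is C(10,i)·!(10-i); sum over i=1..10:
  i=1: C(10,1)·!9 = 10·133496 = 1334960
  i=2: C(10,2)·!8 = 45·14833 = 667485
  i=3: C(10,3)·!7 = 120·1854 = 222480
  i=4: C(10,4)·!6 = 210·265 = 55650
  i=5: C(10,5)·!5 = 252·44 = 11088
  i=6: C(10,6)·!4 = 210·9 = 1890
  i=7: C(10,7)·!3 = 120·2 = 240
  i=8: C(10,8)·!2 = 45·1 = 45
  i=9: C(10,9)·!1 = 10·0 = 0
  i=10: C(10,10)·!0 = 1·1 = 1
Total = 2293839.

2293839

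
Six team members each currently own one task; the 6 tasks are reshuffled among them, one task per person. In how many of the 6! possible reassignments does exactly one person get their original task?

Pick the single fixed position: C(6,1) = 6 ways.
The other 5 form a derangement: !5 = 44.
Total: 6 × 44 = 264.

264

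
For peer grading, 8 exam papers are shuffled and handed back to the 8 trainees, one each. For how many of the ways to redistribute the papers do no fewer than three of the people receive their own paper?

# with exactly i fixed is C(8,i)·!(8-i); sum over i=3..8:
  i=3: C(8,3)·!5 = 56·44 = 2464
  i=4: C(8,4)·!4 = 70·9 = 630
  i=5: C(8,5)·!3 = 56·2 = 112
  i=6: C(8,6)·!2 = 28·1 = 28
  i=7: C(8,7)·!1 = 8·0 = 0
  i=8: C(8,8)·!0 = 1·1 = 1
Total = 3235.

3235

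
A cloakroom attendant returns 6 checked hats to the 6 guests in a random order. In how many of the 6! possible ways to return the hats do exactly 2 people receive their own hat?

135

Choose which 2 of the 6 are fixed: C(6,2) = 15.
The remaining 4 must be deranged: !4 = 9.
Total: 15 × 9 = 135.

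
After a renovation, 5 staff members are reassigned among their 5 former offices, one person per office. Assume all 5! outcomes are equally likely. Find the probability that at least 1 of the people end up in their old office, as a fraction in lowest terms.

19/30

Favorable outcomes: Σ_{i≥1} C(5,i)·!(5-i) = 5·9 + 10·2 + 10·1 + 5·0 + 1·1 = 76.
Total outcomes: 5! = 120.
Probability = 76/120 = 19/30.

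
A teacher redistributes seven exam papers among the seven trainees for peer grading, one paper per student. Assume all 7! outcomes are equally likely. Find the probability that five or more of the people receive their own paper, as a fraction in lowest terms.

11/2520

Favorable outcomes: Σ_{i≥5} C(7,i)·!(7-i) = 21·1 + 7·0 + 1·1 = 22.
Total outcomes: 7! = 5040.
Probability = 22/5040 = 11/2520.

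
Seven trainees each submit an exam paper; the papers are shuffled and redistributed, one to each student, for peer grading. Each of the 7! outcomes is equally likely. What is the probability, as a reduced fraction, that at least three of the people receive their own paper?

407/5040

Favorable outcomes: Σ_{i≥3} C(7,i)·!(7-i) = 35·9 + 35·2 + 21·1 + 7·0 + 1·1 = 407.
Total outcomes: 7! = 5040.
Probability = 407/5040 = 407/5040.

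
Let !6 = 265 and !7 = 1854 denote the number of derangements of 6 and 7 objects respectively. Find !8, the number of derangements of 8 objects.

14833

!8 = (8-1)·(!7 + !6) = 7·(1854 + 265) = 7·2119 = 14833.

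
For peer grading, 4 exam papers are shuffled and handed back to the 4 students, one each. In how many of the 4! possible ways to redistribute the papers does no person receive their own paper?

!4 = 4! · Σ_{k=0}^{4} (-1)^k/k!
= 4! - 4!/1! + 4!/2! - 4!/3! + 4!/4!
= 24 - 24 + 12 - 4 + 1
= 9

9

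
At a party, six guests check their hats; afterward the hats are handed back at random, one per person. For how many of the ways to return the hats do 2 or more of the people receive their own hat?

Sum C(6,i)·!(6-i) for i = 2..6:
  i=2: C(6,2)·!4 = 15·9 = 135
  i=3: C(6,3)·!3 = 20·2 = 40
  i=4: C(6,4)·!2 = 15·1 = 15
  i=5: C(6,5)·!1 = 6·0 = 0
  i=6: C(6,6)·!0 = 1·1 = 1
Total = 191.

191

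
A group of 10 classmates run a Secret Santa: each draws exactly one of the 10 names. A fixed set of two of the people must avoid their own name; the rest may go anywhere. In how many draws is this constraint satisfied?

Inclusion-exclusion on the 2 forbidden self-matches:
Σ_{j=0}^{2} (-1)^j C(2,j)(10-j)!
= C(2,0)·10! - C(2,1)·9! + C(2,2)·8!
= 3628800 - 725760 + 40320
= 2943360

2943360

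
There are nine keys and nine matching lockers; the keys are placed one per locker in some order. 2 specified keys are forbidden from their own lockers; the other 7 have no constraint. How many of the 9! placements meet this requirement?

Let A_j be the event that the j-th constrained one is fixed. By inclusion-exclusion over the 2 events:
Σ_{j=0}^{2} (-1)^j C(2,j)(9-j)!
= C(2,0)·9! - C(2,1)·8! + C(2,2)·7!
= 362880 - 80640 + 5040
= 287280

287280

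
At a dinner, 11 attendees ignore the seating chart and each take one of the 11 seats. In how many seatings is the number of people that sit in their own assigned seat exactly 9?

Pick the 9 fixed positions: C(11,9) = 55 ways.
The other 2 form a derangement: !2 = 1.
Total: 55 × 1 = 55.

55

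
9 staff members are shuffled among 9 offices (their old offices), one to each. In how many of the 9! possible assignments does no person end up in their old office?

133496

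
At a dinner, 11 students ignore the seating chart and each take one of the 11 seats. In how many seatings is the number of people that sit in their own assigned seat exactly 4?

Pick the 4 fixed positions: C(11,4) = 330 ways.
The other 7 form a derangement: !7 = 1854.
Total: 330 × 1854 = 611820.

611820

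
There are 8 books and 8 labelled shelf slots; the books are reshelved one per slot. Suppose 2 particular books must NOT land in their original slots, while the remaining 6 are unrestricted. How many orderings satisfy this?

30960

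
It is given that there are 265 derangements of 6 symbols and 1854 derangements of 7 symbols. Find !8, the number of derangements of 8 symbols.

14833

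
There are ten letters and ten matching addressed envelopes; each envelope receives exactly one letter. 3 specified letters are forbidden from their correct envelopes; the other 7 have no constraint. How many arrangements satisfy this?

2656080

Let A_j be the event that the j-th constrained one is fixed. By inclusion-exclusion over the 3 events:
Σ_{j=0}^{3} (-1)^j C(3,j)(10-j)!
= C(3,0)·10! - C(3,1)·9! + C(3,2)·8! - C(3,3)·7!
= 3628800 - 1088640 + 120960 - 5040
= 2656080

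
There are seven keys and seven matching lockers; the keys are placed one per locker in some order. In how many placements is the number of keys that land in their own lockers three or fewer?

4948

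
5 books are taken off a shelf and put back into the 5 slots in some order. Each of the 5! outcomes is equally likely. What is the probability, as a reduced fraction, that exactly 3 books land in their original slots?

1/12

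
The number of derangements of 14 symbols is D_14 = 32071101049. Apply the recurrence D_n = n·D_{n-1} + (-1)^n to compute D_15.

D_15 = 15·32071101049 - 1 = 481066515734.

481066515734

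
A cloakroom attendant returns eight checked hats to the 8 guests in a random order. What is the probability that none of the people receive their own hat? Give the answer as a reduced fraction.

2119/5760

Favorable outcomes: !8 = 14833.
Total outcomes: 8! = 40320.
Probability = 14833/40320 = 2119/5760.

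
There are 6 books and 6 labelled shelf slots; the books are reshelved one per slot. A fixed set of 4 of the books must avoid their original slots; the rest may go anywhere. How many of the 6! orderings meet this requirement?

362

Let A_j be the event that the j-th constrained one is fixed. By inclusion-exclusion over the 4 events:
Σ_{j=0}^{4} (-1)^j C(4,j)(6-j)!
= C(4,0)·6! - C(4,1)·5! + C(4,2)·4! - C(4,3)·3! + C(4,4)·2!
= 720 - 480 + 144 - 24 + 2
= 362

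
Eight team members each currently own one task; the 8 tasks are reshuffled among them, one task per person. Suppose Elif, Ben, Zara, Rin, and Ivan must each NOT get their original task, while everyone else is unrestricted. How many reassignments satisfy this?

21234

Inclusion-exclusion on the 5 forbidden self-matches:
Σ_{j=0}^{5} (-1)^j C(5,j)(8-j)!
= C(5,0)·8! - C(5,1)·7! + C(5,2)·6! - C(5,3)·5! + C(5,4)·4! - C(5,5)·3!
= 40320 - 25200 + 7200 - 1200 + 120 - 6
= 21234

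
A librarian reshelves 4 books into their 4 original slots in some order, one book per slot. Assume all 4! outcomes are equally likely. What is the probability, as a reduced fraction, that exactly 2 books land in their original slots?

1/4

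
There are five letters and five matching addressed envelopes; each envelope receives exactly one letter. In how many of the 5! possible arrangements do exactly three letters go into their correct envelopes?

10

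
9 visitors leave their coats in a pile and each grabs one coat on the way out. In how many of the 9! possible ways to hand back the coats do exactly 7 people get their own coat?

36

Pick the 7 fixed positions: C(9,7) = 36 ways.
The other 2 form a derangement: !2 = 1.
Total: 36 × 1 = 36.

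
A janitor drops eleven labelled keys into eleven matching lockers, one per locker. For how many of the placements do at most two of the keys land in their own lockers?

36711421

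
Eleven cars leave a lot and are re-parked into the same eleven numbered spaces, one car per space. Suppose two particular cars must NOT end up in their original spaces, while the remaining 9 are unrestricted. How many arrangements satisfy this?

33022080

Inclusion-exclusion on the 2 forbidden self-matches:
Σ_{j=0}^{2} (-1)^j C(2,j)(11-j)!
= C(2,0)·11! - C(2,1)·10! + C(2,2)·9!
= 39916800 - 7257600 + 362880
= 33022080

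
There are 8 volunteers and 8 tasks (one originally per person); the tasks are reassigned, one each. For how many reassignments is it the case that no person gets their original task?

14833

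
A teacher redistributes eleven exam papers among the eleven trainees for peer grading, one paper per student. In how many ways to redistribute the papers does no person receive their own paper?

14684570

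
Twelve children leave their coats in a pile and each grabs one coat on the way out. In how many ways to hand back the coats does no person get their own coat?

By inclusion-exclusion, !12 = Σ (-1)^k · 12!/k! for k=0..12
= 12! - 12!/1! + 12!/2! - 12!/3! + 12!/4! - 12!/5! + 12!/6! - 12!/7! + 12!/8! - 12!/9! + 12!/10! - 12!/11! + 12!/12!
= 479001600 - 479001600 + 239500800 - 79833600 + 19958400 - 3991680 + 665280 - 95040 + 11880 - 1320 + 132 - 12 + 1
= 176214841

176214841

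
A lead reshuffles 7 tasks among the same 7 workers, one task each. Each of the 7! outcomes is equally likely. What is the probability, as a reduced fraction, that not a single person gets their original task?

Favorable outcomes: !7 = 1854.
Total outcomes: 7! = 5040.
Probability = 1854/5040 = 103/280.

103/280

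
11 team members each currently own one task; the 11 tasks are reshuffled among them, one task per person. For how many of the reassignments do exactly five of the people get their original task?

Pick the 5 fixed positions: C(11,5) = 462 ways.
The remaining 6 must be deranged: !6 = 265.
Total: 462 × 265 = 122430.

122430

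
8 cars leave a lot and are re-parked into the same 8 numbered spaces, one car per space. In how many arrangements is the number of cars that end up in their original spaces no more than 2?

# with exactly i fixed is C(8,i)·!(8-i); sum over i=0..2:
  i=0: C(8,0)·!8 = 1·14833 = 14833
  i=1: C(8,1)·!7 = 8·1854 = 14832
  i=2: C(8,2)·!6 = 28·265 = 7420
Total = 37085.

37085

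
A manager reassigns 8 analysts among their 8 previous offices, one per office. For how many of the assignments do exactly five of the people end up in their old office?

112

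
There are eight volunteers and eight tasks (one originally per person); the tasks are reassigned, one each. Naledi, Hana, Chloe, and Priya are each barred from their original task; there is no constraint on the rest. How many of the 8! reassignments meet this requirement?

Inclusion-exclusion on the 4 forbidden self-matches:
Σ_{j=0}^{4} (-1)^j C(4,j)(8-j)!
= C(4,0)·8! - C(4,1)·7! + C(4,2)·6! - C(4,3)·5! + C(4,4)·4!
= 40320 - 20160 + 4320 - 480 + 24
= 24024

24024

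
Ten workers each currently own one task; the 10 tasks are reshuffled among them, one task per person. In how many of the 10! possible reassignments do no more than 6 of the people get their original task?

Sum C(10,i)·!(10-i) for i = 0..6:
  i=0: C(10,0)·!10 = 1·1334961 = 1334961
  i=1: C(10,1)·!9 = 10·133496 = 1334960
  i=2: C(10,2)·!8 = 45·14833 = 667485
  i=3: C(10,3)·!7 = 120·1854 = 222480
  i=4: C(10,4)·!6 = 210·265 = 55650
  i=5: C(10,5)·!5 = 252·44 = 11088
  i=6: C(10,6)·!4 = 210·9 = 1890
Total = 3628514.

3628514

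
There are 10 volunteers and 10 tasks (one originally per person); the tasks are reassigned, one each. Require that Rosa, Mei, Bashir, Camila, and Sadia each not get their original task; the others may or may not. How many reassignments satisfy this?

2170680

Let A_j be the event that the j-th constrained one is fixed. By inclusion-exclusion over the 5 events:
Σ_{j=0}^{5} (-1)^j C(5,j)(10-j)!
= C(5,0)·10! - C(5,1)·9! + C(5,2)·8! - C(5,3)·7! + C(5,4)·6! - C(5,5)·5!
= 3628800 - 1814400 + 403200 - 50400 + 3600 - 120
= 2170680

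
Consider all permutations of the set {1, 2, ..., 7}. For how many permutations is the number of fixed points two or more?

1331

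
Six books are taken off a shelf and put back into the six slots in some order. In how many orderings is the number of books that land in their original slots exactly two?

Choose which 2 of the 6 are fixed: C(6,2) = 15.
The remaining 4 must be deranged: !4 = 9.
Total: 15 × 9 = 135.

135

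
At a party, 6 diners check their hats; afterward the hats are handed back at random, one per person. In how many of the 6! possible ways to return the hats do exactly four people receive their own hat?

15

Choose which 4 of the 6 are fixed: C(6,4) = 15.
The remaining 2 must be deranged: !2 = 1.
Total: 15 × 1 = 15.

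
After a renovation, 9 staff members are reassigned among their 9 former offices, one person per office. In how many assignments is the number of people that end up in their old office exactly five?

1134

Pick the 5 fixed positions: C(9,5) = 126 ways.
The other 4 form a derangement: !4 = 9.
Total: 126 × 9 = 1134.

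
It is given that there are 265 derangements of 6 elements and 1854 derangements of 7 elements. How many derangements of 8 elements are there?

14833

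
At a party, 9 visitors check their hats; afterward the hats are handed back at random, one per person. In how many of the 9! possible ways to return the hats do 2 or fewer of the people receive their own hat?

333737

# with exactly i fixed is C(9,i)·!(9-i); sum over i=0..2:
  i=0: C(9,0)·!9 = 1·133496 = 133496
  i=1: C(9,1)·!8 = 9·14833 = 133497
  i=2: C(9,2)·!7 = 36·1854 = 66744
Total = 333737.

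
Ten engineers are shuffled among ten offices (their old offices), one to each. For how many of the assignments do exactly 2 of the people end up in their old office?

667485

Choose which 2 of the 10 are fixed: C(10,2) = 45.
The other 8 form a derangement: !8 = 14833.
Total: 45 × 14833 = 667485.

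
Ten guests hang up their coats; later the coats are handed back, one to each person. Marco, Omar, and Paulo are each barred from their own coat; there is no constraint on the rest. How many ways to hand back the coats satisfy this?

2656080

Inclusion-exclusion on the 3 forbidden self-matches:
Σ_{j=0}^{3} (-1)^j C(3,j)(10-j)!
= C(3,0)·10! - C(3,1)·9! + C(3,2)·8! - C(3,3)·7!
= 3628800 - 1088640 + 120960 - 5040
= 2656080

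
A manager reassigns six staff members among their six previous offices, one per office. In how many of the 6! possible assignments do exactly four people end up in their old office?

15

Pick the 4 fixed positions: C(6,4) = 15 ways.
The other 2 form a derangement: !2 = 1.
Total: 15 × 1 = 15.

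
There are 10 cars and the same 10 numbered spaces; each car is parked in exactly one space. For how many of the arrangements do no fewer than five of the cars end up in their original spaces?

13264

# with exactly i fixed is C(10,i)·!(10-i); sum over i=5..10:
  i=5: C(10,5)·!5 = 252·44 = 11088
  i=6: C(10,6)·!4 = 210·9 = 1890
  i=7: C(10,7)·!3 = 120·2 = 240
  i=8: C(10,8)·!2 = 45·1 = 45
  i=9: C(10,9)·!1 = 10·0 = 0
  i=10: C(10,10)·!0 = 1·1 = 1
Total = 13264.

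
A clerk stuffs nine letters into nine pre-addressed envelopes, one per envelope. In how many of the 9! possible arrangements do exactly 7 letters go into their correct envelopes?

Pick the 7 fixed positions: C(9,7) = 36 ways.
The remaining 2 must be deranged: !2 = 1.
Total: 36 × 1 = 36.

36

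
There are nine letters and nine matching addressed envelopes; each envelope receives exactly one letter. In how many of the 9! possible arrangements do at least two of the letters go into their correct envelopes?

95887

Sum C(9,i)·!(9-i) for i = 2..9:
  i=2: C(9,2)·!7 = 36·1854 = 66744
  i=3: C(9,3)·!6 = 84·265 = 22260
  i=4: C(9,4)·!5 = 126·44 = 5544
  i=5: C(9,5)·!4 = 126·9 = 1134
  i=6: C(9,6)·!3 = 84·2 = 168
  i=7: C(9,7)·!2 = 36·1 = 36
  i=8: C(9,8)·!1 = 9·0 = 0
  i=9: C(9,9)·!0 = 1·1 = 1
Total = 95887.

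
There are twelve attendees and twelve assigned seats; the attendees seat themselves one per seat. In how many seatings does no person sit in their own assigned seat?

176214841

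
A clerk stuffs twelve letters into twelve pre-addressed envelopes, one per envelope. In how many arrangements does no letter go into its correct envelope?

!12 = 12! · Σ_{k=0}^{12} (-1)^k/k!
= 12! - 12!/1! + 12!/2! - 12!/3! + 12!/4! - 12!/5! + 12!/6! - 12!/7! + 12!/8! - 12!/9! + 12!/10! - 12!/11! + 12!/12!
= 479001600 - 479001600 + 239500800 - 79833600 + 19958400 - 3991680 + 665280 - 95040 + 11880 - 1320 + 132 - 12 + 1
= 176214841

176214841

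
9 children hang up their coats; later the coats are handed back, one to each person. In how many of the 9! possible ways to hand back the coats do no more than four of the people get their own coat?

# with exactly i fixed is C(9,i)·!(9-i); sum over i=0..4:
  i=0: C(9,0)·!9 = 1·133496 = 133496
  i=1: C(9,1)·!8 = 9·14833 = 133497
  i=2: C(9,2)·!7 = 36·1854 = 66744
  i=3: C(9,3)·!6 = 84·265 = 22260
  i=4: C(9,4)·!5 = 126·44 = 5544
Total = 361541.

361541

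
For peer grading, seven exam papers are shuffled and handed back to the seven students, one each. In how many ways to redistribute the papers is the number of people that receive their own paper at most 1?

3709

# with exactly i fixed is C(7,i)·!(7-i); sum over i=0..1:
  i=0: C(7,0)·!7 = 1·1854 = 1854
  i=1: C(7,1)·!6 = 7·265 = 1855
Total = 3709.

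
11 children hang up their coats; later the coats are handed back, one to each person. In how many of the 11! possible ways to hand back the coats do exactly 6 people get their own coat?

20328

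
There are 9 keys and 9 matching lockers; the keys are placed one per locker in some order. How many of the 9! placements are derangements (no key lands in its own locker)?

133496

Recurrence: !9 = 9·!8 + (-1)^9.
!9 = 9·14833 - 1 = 133496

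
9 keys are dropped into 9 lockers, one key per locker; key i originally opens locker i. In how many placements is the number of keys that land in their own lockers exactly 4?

5544

Choose which 4 of the 9 are fixed: C(9,4) = 126.
The other 5 form a derangement: !5 = 44.
Total: 126 × 44 = 5544.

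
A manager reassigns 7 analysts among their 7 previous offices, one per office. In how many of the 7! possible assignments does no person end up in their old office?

1854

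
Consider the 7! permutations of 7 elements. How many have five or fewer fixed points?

# with exactly i fixed is C(7,i)·!(7-i); sum over i=0..5:
  i=0: C(7,0)·!7 = 1·1854 = 1854
  i=1: C(7,1)·!6 = 7·265 = 1855
  i=2: C(7,2)·!5 = 21·44 = 924
  i=3: C(7,3)·!4 = 35·9 = 315
  i=4: C(7,4)·!3 = 35·2 = 70
  i=5: C(7,5)·!2 = 21·1 = 21
Total = 5039.

5039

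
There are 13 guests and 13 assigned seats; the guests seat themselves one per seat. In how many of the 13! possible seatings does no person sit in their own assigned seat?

The subfactorial !13 = [13!/e] (nearest integer).
13! = 6227020800, and 6227020800/e ≈ 2290792932.07, so !13 = 2290792932.

2290792932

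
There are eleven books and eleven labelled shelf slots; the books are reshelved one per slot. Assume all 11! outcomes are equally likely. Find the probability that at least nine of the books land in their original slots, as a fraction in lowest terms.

1/712800

Favorable outcomes: Σ_{i≥9} C(11,i)·!(11-i) = 55·1 + 11·0 + 1·1 = 56.
Total outcomes: 11! = 39916800.
Probability = 56/39916800 = 1/712800.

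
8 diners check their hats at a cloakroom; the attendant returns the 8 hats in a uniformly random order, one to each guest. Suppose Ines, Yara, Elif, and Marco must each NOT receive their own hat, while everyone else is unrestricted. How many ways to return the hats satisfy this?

24024

Let A_j be the event that the j-th constrained one is fixed. By inclusion-exclusion over the 4 events:
Σ_{j=0}^{4} (-1)^j C(4,j)(8-j)!
= C(4,0)·8! - C(4,1)·7! + C(4,2)·6! - C(4,3)·5! + C(4,4)·4!
= 40320 - 20160 + 4320 - 480 + 24
= 24024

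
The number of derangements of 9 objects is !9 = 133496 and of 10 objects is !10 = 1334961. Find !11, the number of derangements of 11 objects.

!11 = (11-1)·(!10 + !9) = 10·(1334961 + 133496) = 10·1468457 = 14684570.

14684570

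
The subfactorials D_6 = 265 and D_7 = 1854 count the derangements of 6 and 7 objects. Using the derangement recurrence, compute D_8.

D_8 = (8-1)·(D_7 + D_6) = 7·(1854 + 265) = 7·2119 = 14833.

14833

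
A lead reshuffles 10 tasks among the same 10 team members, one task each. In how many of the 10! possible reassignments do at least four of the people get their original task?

68914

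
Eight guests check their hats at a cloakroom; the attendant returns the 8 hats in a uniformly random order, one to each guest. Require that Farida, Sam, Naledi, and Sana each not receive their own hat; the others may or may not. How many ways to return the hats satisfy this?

24024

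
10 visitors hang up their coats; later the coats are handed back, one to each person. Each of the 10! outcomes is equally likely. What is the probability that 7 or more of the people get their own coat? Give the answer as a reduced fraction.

143/1814400

Favorable outcomes: Σ_{i≥7} C(10,i)·!(10-i) = 120·2 + 45·1 + 10·0 + 1·1 = 286.
Total outcomes: 10! = 3628800.
Probability = 286/3628800 = 143/1814400.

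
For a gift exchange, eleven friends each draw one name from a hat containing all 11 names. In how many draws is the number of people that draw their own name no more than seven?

Sum C(11,i)·!(11-i) for i = 0..7:
  i=0: C(11,0)·!11 = 1·14684570 = 14684570
  i=1: C(11,1)·!10 = 11·1334961 = 14684571
  i=2: C(11,2)·!9 = 55·133496 = 7342280
  i=3: C(11,3)·!8 = 165·14833 = 2447445
  i=4: C(11,4)·!7 = 330·1854 = 611820
  i=5: C(11,5)·!6 = 462·265 = 122430
  i=6: C(11,6)·!5 = 462·44 = 20328
  i=7: C(11,7)·!4 = 330·9 = 2970
Total = 39916414.

39916414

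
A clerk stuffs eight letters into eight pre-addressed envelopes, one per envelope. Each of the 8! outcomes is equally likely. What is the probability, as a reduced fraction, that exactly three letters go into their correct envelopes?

11/180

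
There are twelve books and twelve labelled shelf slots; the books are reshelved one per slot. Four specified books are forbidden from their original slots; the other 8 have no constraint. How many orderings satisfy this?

339696000

Let A_j be the event that the j-th constrained one is fixed. By inclusion-exclusion over the 4 events:
Σ_{j=0}^{4} (-1)^j C(4,j)(12-j)!
= C(4,0)·12! - C(4,1)·11! + C(4,2)·10! - C(4,3)·9! + C(4,4)·8!
= 479001600 - 159667200 + 21772800 - 1451520 + 40320
= 339696000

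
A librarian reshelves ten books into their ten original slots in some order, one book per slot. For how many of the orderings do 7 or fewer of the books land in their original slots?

3628754

Sum C(10,i)·!(10-i) for i = 0..7:
  i=0: C(10,0)·!10 = 1·1334961 = 1334961
  i=1: C(10,1)·!9 = 10·133496 = 1334960
  i=2: C(10,2)·!8 = 45·14833 = 667485
  i=3: C(10,3)·!7 = 120·1854 = 222480
  i=4: C(10,4)·!6 = 210·265 = 55650
  i=5: C(10,5)·!5 = 252·44 = 11088
  i=6: C(10,6)·!4 = 210·9 = 1890
  i=7: C(10,7)·!3 = 120·2 = 240
Total = 3628754.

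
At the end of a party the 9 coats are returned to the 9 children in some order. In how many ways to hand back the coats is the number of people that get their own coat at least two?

95887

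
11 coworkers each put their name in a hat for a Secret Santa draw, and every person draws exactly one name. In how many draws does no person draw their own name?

!11 is the nearest integer to 11!/e.
11! = 39916800, and 39916800/e ≈ 14684570.08, so !11 = 14684570.

14684570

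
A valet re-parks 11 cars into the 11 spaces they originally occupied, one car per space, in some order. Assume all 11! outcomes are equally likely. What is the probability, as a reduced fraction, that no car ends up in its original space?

Favorable outcomes: !11 = 14684570.
Total outcomes: 11! = 39916800.
Probability = 14684570/39916800 = 1468457/3991680.

1468457/3991680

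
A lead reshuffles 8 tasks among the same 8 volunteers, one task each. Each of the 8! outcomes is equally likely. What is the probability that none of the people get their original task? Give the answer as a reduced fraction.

2119/5760

Favorable outcomes: !8 = 14833.
Total outcomes: 8! = 40320.
Probability = 14833/40320 = 2119/5760.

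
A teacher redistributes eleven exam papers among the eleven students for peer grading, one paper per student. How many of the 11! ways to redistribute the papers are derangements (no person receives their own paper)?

14684570

By inclusion-exclusion, !11 = Σ (-1)^k · 11!/k! for k=0..11
= 11! - 11!/1! + 11!/2! - 11!/3! + 11!/4! - 11!/5! + 11!/6! - 11!/7! + 11!/8! - 11!/9! + 11!/10! - 11!/11!
= 39916800 - 39916800 + 19958400 - 6652800 + 1663200 - 332640 + 55440 - 7920 + 990 - 110 + 11 - 1
= 14684570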